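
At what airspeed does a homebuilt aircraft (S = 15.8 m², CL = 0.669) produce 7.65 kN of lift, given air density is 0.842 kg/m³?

v = 41.5 m/s

L = ½ρv²S·CL ⇒ v = √(2L/(ρ·S·CL))
v = √(2 × 7650 / (0.842 × 15.8 × 0.669)) = √1719 = 41.5 m/s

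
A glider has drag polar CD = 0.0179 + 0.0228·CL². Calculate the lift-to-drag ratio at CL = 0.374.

CD = 0.0179 + 0.0228 × 0.374² = 0.02109
L/D = CL/CD = 0.374 / 0.02109 = 17.7

L/D = 17.7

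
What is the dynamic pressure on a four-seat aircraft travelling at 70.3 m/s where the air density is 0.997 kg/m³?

q = ½ρv² = ½ × 0.997 × 70.3² = 2460 Pa

q = 2460 Pa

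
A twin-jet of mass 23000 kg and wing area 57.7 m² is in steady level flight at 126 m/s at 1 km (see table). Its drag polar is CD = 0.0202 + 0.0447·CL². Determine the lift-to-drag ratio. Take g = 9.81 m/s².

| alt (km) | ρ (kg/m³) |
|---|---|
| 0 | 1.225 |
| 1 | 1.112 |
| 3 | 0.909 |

L/D = 15.3

At 1 km, from the table: ρ = 1.112 kg/m³.
In steady level flight, lift balances weight: W = mg = 23000 × 9.81 = 2.2563×10^5 N.
Dynamic pressure q = 0.5 × 1.112 × 126² = 8827 Pa.
CL = W/(q·S) = 2.2563×10^5 / (8827 × 57.7) = 0.443.
CD = 0.0202 + 0.0447 × 0.443² = 0.02897.
L/D = CL/CD = 0.443 / 0.02897 = 15.3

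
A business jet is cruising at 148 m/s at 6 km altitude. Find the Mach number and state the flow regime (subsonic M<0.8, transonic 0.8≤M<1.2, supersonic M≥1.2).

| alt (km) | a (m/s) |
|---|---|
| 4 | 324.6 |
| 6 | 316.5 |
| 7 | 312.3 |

M = 0.468 (subsonic)

At 6 km, from the table: a = 316.5 m/s.
M = v/a = 148 / 316.5 = 0.468
M = 0.468 → subsonic.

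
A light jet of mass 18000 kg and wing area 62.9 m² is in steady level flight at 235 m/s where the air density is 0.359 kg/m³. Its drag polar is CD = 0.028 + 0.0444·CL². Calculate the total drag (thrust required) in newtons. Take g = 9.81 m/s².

D = 19700 N

Weight W = mg = 18000 × 9.81 = 1.7658×10^5 N; in level flight L = W.
q = ½ρv² = ½ × 0.359 × 235² = 9913 Pa.
CL = W/(q·S) = 1.7658×10^5 / (9913 × 62.9) = 0.2832.
CD = 0.028 + 0.0444 × 0.2832² = 0.03156.
D = q·S·CD = 9913 × 62.9 × 0.03156 = 19680 N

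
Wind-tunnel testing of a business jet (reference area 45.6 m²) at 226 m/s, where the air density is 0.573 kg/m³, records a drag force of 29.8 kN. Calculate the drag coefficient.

From D = ½ρv²S·CD, rearranging gives CD = 2D/(ρv²S).
CD = 2 × 29800 / (0.573 × 226² × 45.6) = 0.0447

CD = 0.0447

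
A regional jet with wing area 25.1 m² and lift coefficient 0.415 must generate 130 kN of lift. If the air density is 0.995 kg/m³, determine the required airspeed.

v = 158 m/s

L = ½ρv²S·CL ⇒ v = √(2L/(ρ·S·CL))
v = √(2 × 1.3×10^5 / (0.995 × 25.1 × 0.415)) = √25090 = 158 m/s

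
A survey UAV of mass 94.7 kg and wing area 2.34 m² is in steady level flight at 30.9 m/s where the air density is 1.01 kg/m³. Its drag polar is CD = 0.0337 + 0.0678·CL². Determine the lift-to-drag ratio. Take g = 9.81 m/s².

Level flight ⇒ L = W = m·g = 94.7 × 9.81 = 929.01 N.
q = ½ρv² = ½ × 1.01 × 30.9² = 482.2 Pa.
Required CL = L/(qS) = 929.01/(482.2·2.34) = 0.8234.
CD = 0.0337 + 0.0678 × 0.8234² = 0.07966.
L/D = CL/CD = 0.8234 / 0.07966 = 10.3

L/D = 10.3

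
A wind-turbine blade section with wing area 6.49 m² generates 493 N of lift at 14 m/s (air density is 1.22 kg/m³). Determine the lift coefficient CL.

From L = ½ρv²S·CL, rearranging gives CL = 2L/(ρv²S).
CL = 2 × 493 / (1.22 × 14² × 6.49) = 0.635

CL = 0.635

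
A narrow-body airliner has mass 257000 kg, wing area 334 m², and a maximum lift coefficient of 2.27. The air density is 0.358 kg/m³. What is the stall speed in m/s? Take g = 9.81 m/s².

V_stall = 136 m/s

At stall, lift equals weight: L = W = m·g = 257000 × 9.81 = 2.521×10^6 N.
From L = ½ρV²S·CL,max = W: V_stall = √(2W/(ρSCL,max)) = √(2·2.521×10^6/(0.358·334·2.27))
V_stall = √18580 = 136 m/s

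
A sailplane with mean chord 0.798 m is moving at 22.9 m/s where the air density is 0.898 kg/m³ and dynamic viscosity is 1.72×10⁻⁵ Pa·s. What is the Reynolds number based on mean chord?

Re = 9.54×10^5

Re = ρ·v·c/μ = 0.898 × 22.9 × 0.798 / (1.72×10⁻⁵) = 9.54×10^5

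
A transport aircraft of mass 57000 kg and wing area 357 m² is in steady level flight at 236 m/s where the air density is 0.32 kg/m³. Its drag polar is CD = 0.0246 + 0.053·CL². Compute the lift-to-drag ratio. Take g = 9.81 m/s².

L/D = 6.7

Weight W = mg = 57000 × 9.81 = 5.5917×10^5 N; in level flight L = W.
q = ½ρv² = ½ × 0.32 × 236² = 8911 Pa.
CL = W/(q·S) = 5.5917×10^5 / (8911 × 357) = 0.1758.
CD = 0.0246 + 0.053 × 0.1758² = 0.02624.
L/D = CL/CD = 0.1758 / 0.02624 = 6.7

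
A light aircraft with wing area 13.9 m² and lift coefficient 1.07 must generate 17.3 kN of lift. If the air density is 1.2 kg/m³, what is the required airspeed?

v = 44 m/s

L = ½ρv²S·CL ⇒ v = √(2L/(ρ·S·CL))
v = √(2 × 17300 / (1.2 × 13.9 × 1.07)) = √1939 = 44 m/s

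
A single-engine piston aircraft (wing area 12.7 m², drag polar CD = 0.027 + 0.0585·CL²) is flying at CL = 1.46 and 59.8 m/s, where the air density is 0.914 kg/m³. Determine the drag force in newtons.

D = 3150 N

CD = 0.027 + 0.0585 × 1.46² = 0.1517
D = ½ρv²S·CD = ½ × 0.914 × 59.8² × 12.7 × 0.1517 = 3150 N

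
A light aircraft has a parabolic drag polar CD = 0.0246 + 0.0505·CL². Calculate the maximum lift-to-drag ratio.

For CD = CD0 + K·CL², (L/D)max occurs at CL* = √(CD0/K) and equals 1/(2√(K·CD0)).
(L/D)max = 1/(2√(0.0505 × 0.0246)) = 1/(2 × 0.03525) = 14.2

(L/D)max = 14.2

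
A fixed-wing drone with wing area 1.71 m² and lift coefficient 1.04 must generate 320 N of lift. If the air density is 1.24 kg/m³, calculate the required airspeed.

v = 17 m/s

L = ½ρv²S·CL ⇒ v = √(2L/(ρ·S·CL))
v = √(2 × 320 / (1.24 × 1.71 × 1.04)) = √290.2 = 17 m/s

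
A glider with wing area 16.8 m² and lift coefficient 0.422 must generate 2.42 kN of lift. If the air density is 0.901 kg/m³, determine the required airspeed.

L = ½ρv²S·CL ⇒ v = √(2L/(ρ·S·CL))
v = √(2 × 2420 / (0.901 × 16.8 × 0.422)) = √757.7 = 27.5 m/s

v = 27.5 m/s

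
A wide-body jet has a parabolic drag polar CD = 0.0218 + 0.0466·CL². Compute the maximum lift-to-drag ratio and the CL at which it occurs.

(L/D)max = 15.7, at CL = 0.684

For CD = CD0 + K·CL², (L/D)max occurs at CL* = √(CD0/K) and equals 1/(2√(K·CD0)).
(L/D)max = 1/(2√(0.0466 × 0.0218)) = 1/(2 × 0.03187) = 15.7
CL* = √(0.0218/0.0466) = 0.684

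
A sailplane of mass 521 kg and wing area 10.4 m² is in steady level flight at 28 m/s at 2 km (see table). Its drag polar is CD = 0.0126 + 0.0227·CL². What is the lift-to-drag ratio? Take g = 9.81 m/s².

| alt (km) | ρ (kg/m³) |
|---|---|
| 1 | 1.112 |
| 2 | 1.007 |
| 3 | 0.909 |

L/D = 26.1

At 2 km, from the table: ρ = 1.007 kg/m³.
Level flight ⇒ L = W = m·g = 521 × 9.81 = 5111 N.
q = ½ρv² = ½ × 1.007 × 28² = 394.7 Pa.
CL = W/(q·S) = 5111 / (394.7 × 10.4) = 1.245.
CD = 0.0126 + 0.0227 × 1.245² = 0.04778.
L/D = CL/CD = 1.245 / 0.04778 = 26.1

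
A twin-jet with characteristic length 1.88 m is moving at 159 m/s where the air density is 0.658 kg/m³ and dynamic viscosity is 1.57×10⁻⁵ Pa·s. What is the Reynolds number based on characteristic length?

Re = ρ·v·c/μ = 0.658 × 159 × 1.88 / (1.57×10⁻⁵) = 1.25×10^7

Re = 1.25×10^7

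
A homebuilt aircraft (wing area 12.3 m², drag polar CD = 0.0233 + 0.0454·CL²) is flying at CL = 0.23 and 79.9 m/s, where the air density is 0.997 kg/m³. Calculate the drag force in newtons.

D = 1010 N

CD = 0.0233 + 0.0454 × 0.23² = 0.0257
D = ½ρv²S·CD = ½ × 0.997 × 79.9² × 12.3 × 0.0257 = 1010 N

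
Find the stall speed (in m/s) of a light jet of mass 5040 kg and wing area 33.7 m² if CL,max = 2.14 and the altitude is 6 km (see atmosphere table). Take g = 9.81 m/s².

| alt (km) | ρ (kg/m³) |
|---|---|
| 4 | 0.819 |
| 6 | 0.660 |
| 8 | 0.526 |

V_stall = 45.6 m/s

At 6 km, from the table: ρ = 0.660 kg/m³.
Stall occurs when L = W at CL,max. W = mg = 5040 × 9.81 = 49440 N.
From L = ½ρV²S·CL,max = W: V_stall = √(2W/(ρSCL,max)) = √(2·49440/(0.66·33.7·2.14))
V_stall = √2078 = 45.6 m/s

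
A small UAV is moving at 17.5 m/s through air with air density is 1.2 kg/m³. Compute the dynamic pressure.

q = 184 Pa

q = ½ρv² = ½ × 1.2 × 17.5² = 184 Pa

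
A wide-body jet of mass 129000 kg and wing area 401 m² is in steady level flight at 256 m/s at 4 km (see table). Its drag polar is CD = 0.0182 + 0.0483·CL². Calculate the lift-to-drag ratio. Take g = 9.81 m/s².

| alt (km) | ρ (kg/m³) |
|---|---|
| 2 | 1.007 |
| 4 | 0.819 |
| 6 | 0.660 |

L/D = 6.23

At 4 km, from the table: ρ = 0.819 kg/m³.
Weight W = mg = 129000 × 9.81 = 1.2655×10^6 N; in level flight L = W.
q = ½ρv² = ½ × 0.819 × 256² = 26840 Pa.
CL = 2W/(ρv²S) = 2×1.2655×10^6/(0.819×256²×401) = 0.1176.
CD = 0.0182 + 0.0483 × 0.1176² = 0.01887.
L/D = CL/CD = 0.1176 / 0.01887 = 6.23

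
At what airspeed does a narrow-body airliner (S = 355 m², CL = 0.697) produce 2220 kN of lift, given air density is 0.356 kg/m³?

L = ½ρv²S·CL ⇒ v = √(2L/(ρ·S·CL))
v = √(2 × 2.22×10^6 / (0.356 × 355 × 0.697)) = √50400 = 225 m/s

v = 225 m/s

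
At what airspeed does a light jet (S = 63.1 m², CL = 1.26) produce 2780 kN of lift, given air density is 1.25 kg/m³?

L = ½ρv²S·CL ⇒ v = √(2L/(ρ·S·CL))
v = √(2 × 2.78×10^6 / (1.25 × 63.1 × 1.26)) = √55950 = 237 m/s

v = 237 m/s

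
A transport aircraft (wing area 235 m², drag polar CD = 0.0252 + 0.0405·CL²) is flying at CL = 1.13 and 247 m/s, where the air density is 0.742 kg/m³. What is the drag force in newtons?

D = 4.09×10^5 N

CD = 0.0252 + 0.0405 × 1.13² = 0.07691
D = ½ρv²S·CD = ½ × 0.742 × 247² × 235 × 0.07691 = 4.09×10^5 N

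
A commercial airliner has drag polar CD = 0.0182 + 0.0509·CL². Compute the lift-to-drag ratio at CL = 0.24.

CD = 0.0182 + 0.0509 × 0.24² = 0.02113
L/D = CL/CD = 0.24 / 0.02113 = 11.4

L/D = 11.4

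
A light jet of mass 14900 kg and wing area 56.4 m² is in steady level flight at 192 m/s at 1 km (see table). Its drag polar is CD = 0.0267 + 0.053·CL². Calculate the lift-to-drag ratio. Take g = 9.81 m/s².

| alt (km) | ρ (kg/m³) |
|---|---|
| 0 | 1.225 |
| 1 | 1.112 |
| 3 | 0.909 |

At 1 km, from the table: ρ = 1.112 kg/m³.
In steady level flight, lift balances weight: W = mg = 14900 × 9.81 = 1.4617×10^5 N.
q = ½ρv² = ½ × 1.112 × 192² = 20500 Pa.
Required CL = L/(qS) = 1.4617×10^5/(20500·56.4) = 0.1264.
CD = 0.0267 + 0.053 × 0.1264² = 0.02755.
L/D = CL/CD = 0.1264 / 0.02755 = 4.59

L/D = 4.59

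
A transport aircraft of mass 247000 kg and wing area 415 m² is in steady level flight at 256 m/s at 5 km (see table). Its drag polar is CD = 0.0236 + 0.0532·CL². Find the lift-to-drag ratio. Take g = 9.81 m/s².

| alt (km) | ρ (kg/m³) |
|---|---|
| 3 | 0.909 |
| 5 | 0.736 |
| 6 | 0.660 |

At 5 km, from the table: ρ = 0.736 kg/m³.
Weight W = mg = 247000 × 9.81 = 2.4231×10^6 N; in level flight L = W.
Dynamic pressure q = 0.5 × 0.736 × 256² = 24120 Pa.
Required CL = L/(qS) = 2.4231×10^6/(24120·415) = 0.2421.
CD = 0.0236 + 0.0532 × 0.2421² = 0.02672.
L/D = CL/CD = 0.2421 / 0.02672 = 9.06

L/D = 9.06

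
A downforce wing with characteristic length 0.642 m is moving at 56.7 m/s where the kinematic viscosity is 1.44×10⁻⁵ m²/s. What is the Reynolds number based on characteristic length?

Re = 2.53×10^6

Re = v·c/ν = 56.7 × 0.642 / (1.44×10⁻⁵) = 2.53×10^6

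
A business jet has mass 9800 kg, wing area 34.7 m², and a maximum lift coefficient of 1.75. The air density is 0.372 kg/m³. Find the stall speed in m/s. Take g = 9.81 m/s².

Weight W = mg = 9800 × 9.81 = 96140 N.
V_stall = √(2W/(ρ·S·CL,max)) = √(2 × 96140 / (0.372 × 34.7 × 1.75))
V_stall = √8512 = 92.3 m/s

V_stall = 92.3 m/s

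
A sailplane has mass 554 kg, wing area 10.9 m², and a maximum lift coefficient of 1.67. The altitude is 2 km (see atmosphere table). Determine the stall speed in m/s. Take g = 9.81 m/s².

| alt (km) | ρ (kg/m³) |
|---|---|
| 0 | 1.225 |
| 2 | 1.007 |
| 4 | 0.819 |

V_stall = 24.4 m/s

At 2 km, from the table: ρ = 1.007 kg/m³.
At stall, lift equals weight: L = W = m·g = 554 × 9.81 = 5435 N.
V_stall = √(2W/(ρ·S·CL,max)) = √(2 × 5435 / (1.007 × 10.9 × 1.67))
V_stall = √593 = 24.4 m/s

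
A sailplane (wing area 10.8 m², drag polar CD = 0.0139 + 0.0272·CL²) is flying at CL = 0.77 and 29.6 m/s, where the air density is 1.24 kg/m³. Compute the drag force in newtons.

CD = 0.0139 + 0.0272 × 0.77² = 0.03003
D = ½ρv²S·CD = ½ × 1.24 × 29.6² × 10.8 × 0.03003 = 176 N

D = 176 N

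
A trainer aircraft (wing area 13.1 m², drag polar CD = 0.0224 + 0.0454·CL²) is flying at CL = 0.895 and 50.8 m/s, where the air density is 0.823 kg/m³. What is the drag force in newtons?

CD = 0.0224 + 0.0454 × 0.895² = 0.05877
D = ½ρv²S·CD = ½ × 0.823 × 50.8² × 13.1 × 0.05877 = 818 N

D = 818 N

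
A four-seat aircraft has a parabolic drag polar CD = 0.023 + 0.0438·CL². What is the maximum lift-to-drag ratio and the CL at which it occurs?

For CD = CD0 + K·CL², (L/D)max occurs at CL* = √(CD0/K) and equals 1/(2√(K·CD0)).
(L/D)max = 1/(2√(0.0438 × 0.023)) = 1/(2 × 0.03174) = 15.8
CL* = √(0.023/0.0438) = 0.725

(L/D)max = 15.8, at CL = 0.725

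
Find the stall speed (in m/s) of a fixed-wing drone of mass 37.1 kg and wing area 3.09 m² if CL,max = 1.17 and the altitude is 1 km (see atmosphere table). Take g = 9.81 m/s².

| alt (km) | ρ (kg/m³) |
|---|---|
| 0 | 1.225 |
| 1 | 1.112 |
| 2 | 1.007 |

V_stall = 13.5 m/s

At 1 km, from the table: ρ = 1.112 kg/m³.
At stall, lift equals weight: L = W = m·g = 37.1 × 9.81 = 364 N.
V_stall = √(2W/(ρ·S·CL,max)) = √(2 × 364 / (1.112 × 3.09 × 1.17))
V_stall = √181.1 = 13.5 m/s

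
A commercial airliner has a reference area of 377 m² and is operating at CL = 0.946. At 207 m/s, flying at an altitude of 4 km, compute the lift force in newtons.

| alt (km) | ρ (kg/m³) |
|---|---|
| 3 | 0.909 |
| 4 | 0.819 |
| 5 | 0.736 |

At 4 km, from the table: ρ = 0.819 kg/m³.
Dynamic pressure q = ½ρv² = ½ × 0.819 × 207² = 17550 Pa.
L = q·S·CL = 17550 × 377 × 0.946 = 6.26×10^6 N ≈ 6260 kN

L = 6.26×10^6 N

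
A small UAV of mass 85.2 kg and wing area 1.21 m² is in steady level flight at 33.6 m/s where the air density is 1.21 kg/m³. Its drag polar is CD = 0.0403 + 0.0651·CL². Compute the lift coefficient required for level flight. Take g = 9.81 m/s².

CL = 1.01

Level flight ⇒ L = W = m·g = 85.2 × 9.81 = 835.81 N.
q = ½ρv² = ½ × 1.21 × 33.6² = 683 Pa.
Required CL = L/(qS) = 835.81/(683·1.21) = 1.011.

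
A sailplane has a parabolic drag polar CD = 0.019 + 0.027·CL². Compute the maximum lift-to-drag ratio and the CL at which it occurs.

(L/D)max = 22.1, at CL = 0.839

For CD = CD0 + K·CL², (L/D)max occurs at CL* = √(CD0/K) and equals 1/(2√(K·CD0)).
(L/D)max = 1/(2√(0.027 × 0.019)) = 1/(2 × 0.02265) = 22.1
CL* = √(0.019/0.027) = 0.839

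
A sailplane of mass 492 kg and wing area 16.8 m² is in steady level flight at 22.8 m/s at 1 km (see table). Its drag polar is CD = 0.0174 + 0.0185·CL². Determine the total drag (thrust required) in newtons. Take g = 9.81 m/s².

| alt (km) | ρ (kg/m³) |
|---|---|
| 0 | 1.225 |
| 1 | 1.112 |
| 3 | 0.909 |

At 1 km, from the table: ρ = 1.112 kg/m³.
Weight W = mg = 492 × 9.81 = 4826.5 N; in level flight L = W.
Dynamic pressure q = 0.5 × 1.112 × 22.8² = 289 Pa.
CL = 2W/(ρv²S) = 2×4826.5/(1.112×22.8²×16.8) = 0.994.
CD = 0.0174 + 0.0185 × 0.994² = 0.03568.
D = q·S·CD = 289 × 16.8 × 0.03568 = 173.2 N

D = 173 N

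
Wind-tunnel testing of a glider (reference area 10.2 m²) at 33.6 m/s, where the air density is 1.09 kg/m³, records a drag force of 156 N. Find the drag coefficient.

From D = ½ρv²S·CD, rearranging gives CD = 2D/(ρv²S).
CD = 2 × 156 / (1.09 × 33.6² × 10.2) = 0.0249

CD = 0.0249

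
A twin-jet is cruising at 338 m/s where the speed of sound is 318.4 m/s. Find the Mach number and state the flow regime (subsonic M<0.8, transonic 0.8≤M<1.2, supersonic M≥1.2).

M = 1.06 (transonic)

M = v/a = 338 / 318.4 = 1.06
M = 1.06 → transonic.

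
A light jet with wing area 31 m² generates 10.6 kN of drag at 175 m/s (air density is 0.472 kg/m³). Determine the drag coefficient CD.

From D = ½ρv²S·CD, rearranging gives CD = 2D/(ρv²S).
CD = 2 × 10600 / (0.472 × 175² × 31) = 0.0473

CD = 0.0473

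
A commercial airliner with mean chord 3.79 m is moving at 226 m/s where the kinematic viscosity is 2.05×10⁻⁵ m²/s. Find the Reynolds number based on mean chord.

Re = v·c/ν = 226 × 3.79 / (2.05×10⁻⁵) = 4.18×10^7

Re = 4.18×10^7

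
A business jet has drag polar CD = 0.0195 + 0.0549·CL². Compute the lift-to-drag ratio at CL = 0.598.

L/D = 15.3

CD = 0.0195 + 0.0549 × 0.598² = 0.03913
L/D = CL/CD = 0.598 / 0.03913 = 15.3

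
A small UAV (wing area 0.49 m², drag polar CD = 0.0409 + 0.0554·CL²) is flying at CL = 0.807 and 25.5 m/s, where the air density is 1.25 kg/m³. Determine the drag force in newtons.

CD = 0.0409 + 0.0554 × 0.807² = 0.07698
D = ½ρv²S·CD = ½ × 1.25 × 25.5² × 0.49 × 0.07698 = 15.3 N

D = 15.3 N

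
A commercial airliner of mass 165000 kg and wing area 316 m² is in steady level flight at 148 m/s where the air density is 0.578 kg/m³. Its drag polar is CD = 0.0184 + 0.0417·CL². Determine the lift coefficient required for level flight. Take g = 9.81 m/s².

CL = 0.809

Weight W = mg = 165000 × 9.81 = 1.6186×10^6 N; in level flight L = W.
q = ½ρv² = ½ × 0.578 × 148² = 6330 Pa.
CL = W/(q·S) = 1.6186×10^6 / (6330 × 316) = 0.8092.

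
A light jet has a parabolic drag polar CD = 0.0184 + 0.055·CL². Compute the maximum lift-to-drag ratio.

For CD = CD0 + K·CL², (L/D)max occurs at CL* = √(CD0/K) and equals 1/(2√(K·CD0)).
(L/D)max = 1/(2√(0.055 × 0.0184)) = 1/(2 × 0.03181) = 15.7

(L/D)max = 15.7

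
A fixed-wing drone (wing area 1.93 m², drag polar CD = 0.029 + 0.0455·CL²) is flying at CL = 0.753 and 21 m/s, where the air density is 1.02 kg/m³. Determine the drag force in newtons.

CD = 0.029 + 0.0455 × 0.753² = 0.0548
D = ½ρv²S·CD = ½ × 1.02 × 21² × 1.93 × 0.0548 = 23.8 N

D = 23.8 N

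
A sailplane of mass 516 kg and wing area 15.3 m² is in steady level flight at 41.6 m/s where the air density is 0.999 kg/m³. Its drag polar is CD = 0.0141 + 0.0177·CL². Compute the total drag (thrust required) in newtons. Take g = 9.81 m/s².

D = 221 N

In steady level flight, lift balances weight: W = mg = 516 × 9.81 = 5062 N.
q = ½ρv² = ½ × 0.999 × 41.6² = 864.4 Pa.
Required CL = L/(qS) = 5062/(864.4·15.3) = 0.3827.
CD = 0.0141 + 0.0177 × 0.3827² = 0.01669.
D = q·S·CD = 864.4 × 15.3 × 0.01669 = 220.8 N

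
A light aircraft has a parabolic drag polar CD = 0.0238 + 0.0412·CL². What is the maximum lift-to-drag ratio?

(L/D)max = 16

For CD = CD0 + K·CL², (L/D)max occurs at CL* = √(CD0/K) and equals 1/(2√(K·CD0)).
(L/D)max = 1/(2√(0.0412 × 0.0238)) = 1/(2 × 0.03131) = 16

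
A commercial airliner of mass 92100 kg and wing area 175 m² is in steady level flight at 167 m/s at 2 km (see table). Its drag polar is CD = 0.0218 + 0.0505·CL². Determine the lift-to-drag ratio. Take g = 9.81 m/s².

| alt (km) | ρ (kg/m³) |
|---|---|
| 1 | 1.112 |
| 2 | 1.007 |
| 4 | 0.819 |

L/D = 12.8

At 2 km, from the table: ρ = 1.007 kg/m³.
In steady level flight, lift balances weight: W = mg = 92100 × 9.81 = 9.035×10^5 N.
q = ½ρv² = ½ × 1.007 × 167² = 14040 Pa.
CL = 2W/(ρv²S) = 2×9.035×10^5/(1.007×167²×175) = 0.3677.
CD = 0.0218 + 0.0505 × 0.3677² = 0.02863.
L/D = CL/CD = 0.3677 / 0.02863 = 12.8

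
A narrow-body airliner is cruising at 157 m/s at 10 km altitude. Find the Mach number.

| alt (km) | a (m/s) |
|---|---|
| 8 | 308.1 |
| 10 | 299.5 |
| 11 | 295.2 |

At 10 km, from the table: a = 299.5 m/s.
M = v/a = 157 / 299.5 = 0.524

M = 0.524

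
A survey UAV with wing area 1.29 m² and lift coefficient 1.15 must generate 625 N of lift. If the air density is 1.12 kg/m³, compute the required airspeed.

v = 27.4 m/s

L = ½ρv²S·CL ⇒ v = √(2L/(ρ·S·CL))
v = √(2 × 625 / (1.12 × 1.29 × 1.15)) = √752.3 = 27.4 m/s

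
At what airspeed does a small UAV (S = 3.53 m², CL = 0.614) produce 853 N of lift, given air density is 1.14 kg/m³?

L = ½ρv²S·CL ⇒ v = √(2L/(ρ·S·CL))
v = √(2 × 853 / (1.14 × 3.53 × 0.614)) = √690.4 = 26.3 m/s

v = 26.3 m/s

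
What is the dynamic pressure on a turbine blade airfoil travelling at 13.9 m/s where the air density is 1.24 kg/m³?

q = 120 Pa

q = ½ρv² = ½ × 1.24 × 13.9² = 120 Pa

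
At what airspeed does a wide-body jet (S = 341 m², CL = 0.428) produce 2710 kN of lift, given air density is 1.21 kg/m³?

L = ½ρv²S·CL ⇒ v = √(2L/(ρ·S·CL))
v = √(2 × 2.71×10^6 / (1.21 × 341 × 0.428)) = √30690 = 175 m/s

v = 175 m/s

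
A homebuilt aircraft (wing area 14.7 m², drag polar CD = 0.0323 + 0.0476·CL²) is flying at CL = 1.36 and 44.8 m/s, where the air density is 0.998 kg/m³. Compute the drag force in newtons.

D = 1770 N

CD = 0.0323 + 0.0476 × 1.36² = 0.1203
D = ½ρv²S·CD = ½ × 0.998 × 44.8² × 14.7 × 0.1203 = 1770 N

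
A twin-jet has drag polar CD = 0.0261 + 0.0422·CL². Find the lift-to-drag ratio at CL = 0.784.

L/D = 15.1

CD = 0.0261 + 0.0422 × 0.784² = 0.05204
L/D = CL/CD = 0.784 / 0.05204 = 15.1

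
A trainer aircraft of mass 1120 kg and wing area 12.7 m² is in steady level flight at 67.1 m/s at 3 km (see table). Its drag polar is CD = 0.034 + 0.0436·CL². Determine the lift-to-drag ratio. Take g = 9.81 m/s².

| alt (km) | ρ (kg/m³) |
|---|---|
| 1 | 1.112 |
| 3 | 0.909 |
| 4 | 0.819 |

At 3 km, from the table: ρ = 0.909 kg/m³.
In steady level flight, lift balances weight: W = mg = 1120 × 9.81 = 10987 N.
Dynamic pressure q = 0.5 × 0.909 × 67.1² = 2046 Pa.
CL = 2W/(ρv²S) = 2×10987/(0.909×67.1²×12.7) = 0.4228.
CD = 0.034 + 0.0436 × 0.4228² = 0.04179.
L/D = CL/CD = 0.4228 / 0.04179 = 10.1

L/D = 10.1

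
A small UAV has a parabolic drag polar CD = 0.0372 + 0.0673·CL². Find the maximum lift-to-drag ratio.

For CD = CD0 + K·CL², (L/D)max occurs at CL* = √(CD0/K) and equals 1/(2√(K·CD0)).
(L/D)max = 1/(2√(0.0673 × 0.0372)) = 1/(2 × 0.05004) = 9.99

(L/D)max = 9.99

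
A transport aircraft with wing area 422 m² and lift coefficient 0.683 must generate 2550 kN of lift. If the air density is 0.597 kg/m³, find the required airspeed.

v = 172 m/s

L = ½ρv²S·CL ⇒ v = √(2L/(ρ·S·CL))
v = √(2 × 2.55×10^6 / (0.597 × 422 × 0.683)) = √29640 = 172 m/s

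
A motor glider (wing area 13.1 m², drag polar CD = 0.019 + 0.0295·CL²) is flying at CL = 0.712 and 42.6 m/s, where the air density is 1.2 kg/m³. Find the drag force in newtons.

CD = 0.019 + 0.0295 × 0.712² = 0.03395
D = ½ρv²S·CD = ½ × 1.2 × 42.6² × 13.1 × 0.03395 = 484 N

D = 484 N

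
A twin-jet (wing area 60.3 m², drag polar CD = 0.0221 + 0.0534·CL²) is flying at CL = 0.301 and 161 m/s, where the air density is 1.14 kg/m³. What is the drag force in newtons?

D = 24000 N

CD = 0.0221 + 0.0534 × 0.301² = 0.02694
D = ½ρv²S·CD = ½ × 1.14 × 161² × 60.3 × 0.02694 = 24000 N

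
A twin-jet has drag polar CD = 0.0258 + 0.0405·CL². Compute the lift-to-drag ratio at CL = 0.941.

CD = 0.0258 + 0.0405 × 0.941² = 0.06166
L/D = CL/CD = 0.941 / 0.06166 = 15.3

L/D = 15.3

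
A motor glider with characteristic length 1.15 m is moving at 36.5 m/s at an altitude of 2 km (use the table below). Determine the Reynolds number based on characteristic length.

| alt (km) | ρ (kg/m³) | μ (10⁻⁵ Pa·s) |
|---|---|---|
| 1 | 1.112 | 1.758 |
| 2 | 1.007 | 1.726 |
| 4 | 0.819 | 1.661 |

Re = 2.45×10^6

At 2 km, from the table: ρ = 1.007 kg/m³, μ = 1.726×10⁻⁵ Pa·s.
Re = ρ·v·c/μ = 1.007 × 36.5 × 1.15 / (1.726×10⁻⁵) = 2.45×10^6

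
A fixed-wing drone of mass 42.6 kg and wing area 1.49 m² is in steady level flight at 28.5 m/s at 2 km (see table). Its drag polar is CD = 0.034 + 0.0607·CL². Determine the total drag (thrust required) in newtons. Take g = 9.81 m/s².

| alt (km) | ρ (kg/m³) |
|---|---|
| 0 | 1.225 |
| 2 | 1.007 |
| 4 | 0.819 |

D = 38.1 N

At 2 km, from the table: ρ = 1.007 kg/m³.
Weight W = mg = 42.6 × 9.81 = 417.91 N; in level flight L = W.
Dynamic pressure q = 0.5 × 1.007 × 28.5² = 409 Pa.
Required CL = L/(qS) = 417.91/(409·1.49) = 0.6858.
CD = 0.034 + 0.0607 × 0.6858² = 0.06255.
D = q·S·CD = 409 × 1.49 × 0.06255 = 38.12 N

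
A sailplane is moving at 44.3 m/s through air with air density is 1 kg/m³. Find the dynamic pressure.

q = ½ρv² = ½ × 1 × 44.3² = 981 Pa

q = 981 Pa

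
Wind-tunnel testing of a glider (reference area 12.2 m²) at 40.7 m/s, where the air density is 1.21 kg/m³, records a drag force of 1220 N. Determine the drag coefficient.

CD = 0.0998

From D = ½ρv²S·CD, rearranging gives CD = 2D/(ρv²S).
CD = 2 × 1220 / (1.21 × 40.7² × 12.2) = 0.0998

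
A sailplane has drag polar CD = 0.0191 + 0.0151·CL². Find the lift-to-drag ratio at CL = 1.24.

L/D = 29.3

CD = 0.0191 + 0.0151 × 1.24² = 0.04232
L/D = CL/CD = 1.24 / 0.04232 = 29.3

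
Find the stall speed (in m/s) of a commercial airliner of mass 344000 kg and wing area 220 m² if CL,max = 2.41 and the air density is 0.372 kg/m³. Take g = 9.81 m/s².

V_stall = 185 m/s

Stall occurs when L = W at CL,max. W = mg = 344000 × 9.81 = 3.375×10^6 N.
From L = ½ρV²S·CL,max = W: V_stall = √(2W/(ρSCL,max)) = √(2·3.375×10^6/(0.372·220·2.41))
V_stall = √34220 = 185 m/s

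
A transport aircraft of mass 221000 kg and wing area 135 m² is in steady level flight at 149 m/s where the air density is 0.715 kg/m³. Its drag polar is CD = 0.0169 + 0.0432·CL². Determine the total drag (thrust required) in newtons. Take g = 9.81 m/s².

Level flight ⇒ L = W = m·g = 221000 × 9.81 = 2.168×10^6 N.
Dynamic pressure q = 0.5 × 0.715 × 149² = 7937 Pa.
Required CL = L/(qS) = 2.168×10^6/(7937·135) = 2.023.
CD = 0.0169 + 0.0432 × 2.023² = 0.1938.
D = q·S·CD = 7937 × 135 × 0.1938 = 2.076×10^5 N

D = 2.08×10^5 N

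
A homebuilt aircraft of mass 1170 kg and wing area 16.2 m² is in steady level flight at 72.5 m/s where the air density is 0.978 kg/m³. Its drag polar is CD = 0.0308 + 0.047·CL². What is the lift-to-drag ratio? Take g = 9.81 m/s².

Weight W = mg = 1170 × 9.81 = 11478 N; in level flight L = W.
Dynamic pressure q = 0.5 × 0.978 × 72.5² = 2570 Pa.
CL = 2W/(ρv²S) = 2×11478/(0.978×72.5²×16.2) = 0.2756.
CD = 0.0308 + 0.047 × 0.2756² = 0.03437.
L/D = CL/CD = 0.2756 / 0.03437 = 8.02

L/D = 8.02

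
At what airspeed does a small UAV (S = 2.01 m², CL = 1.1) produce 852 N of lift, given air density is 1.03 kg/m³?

L = ½ρv²S·CL ⇒ v = √(2L/(ρ·S·CL))
v = √(2 × 852 / (1.03 × 2.01 × 1.1)) = √748.2 = 27.4 m/s

v = 27.4 m/s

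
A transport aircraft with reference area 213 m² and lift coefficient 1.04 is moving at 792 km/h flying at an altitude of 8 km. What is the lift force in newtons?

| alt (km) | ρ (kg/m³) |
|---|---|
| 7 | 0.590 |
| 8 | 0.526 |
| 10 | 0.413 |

L = 2.82×10^6 N

At 8 km, from the table: ρ = 0.526 kg/m³.
Convert speed: v = 792 km/h ÷ 3.6 = 220 m/s.
Dynamic pressure q = ½ρv² = ½ × 0.526 × 220² = 12730 Pa.
L = q·S·CL = 12730 × 213 × 1.04 = 2.82×10^6 N ≈ 2820 kN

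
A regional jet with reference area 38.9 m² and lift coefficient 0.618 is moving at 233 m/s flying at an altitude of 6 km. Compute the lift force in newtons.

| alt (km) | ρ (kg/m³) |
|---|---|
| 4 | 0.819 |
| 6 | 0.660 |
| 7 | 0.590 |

At 6 km, from the table: ρ = 0.660 kg/m³.
Dynamic pressure q = ½ρv² = ½ × 0.66 × 233² = 17920 Pa.
L = q·S·CL = 17920 × 38.9 × 0.618 = 4.31×10^5 N ≈ 431 kN

L = 4.31×10^5 N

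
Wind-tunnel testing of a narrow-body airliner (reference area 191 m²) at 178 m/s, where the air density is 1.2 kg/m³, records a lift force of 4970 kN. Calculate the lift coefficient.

CL = 1.37

From L = ½ρv²S·CL, rearranging gives CL = 2L/(ρv²S).
CL = 2 × 4.97×10^6 / (1.2 × 178² × 191) = 1.37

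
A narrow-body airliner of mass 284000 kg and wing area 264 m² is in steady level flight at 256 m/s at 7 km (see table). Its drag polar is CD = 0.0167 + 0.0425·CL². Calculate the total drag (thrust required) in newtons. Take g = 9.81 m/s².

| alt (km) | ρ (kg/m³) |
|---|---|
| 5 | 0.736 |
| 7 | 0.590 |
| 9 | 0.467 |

At 7 km, from the table: ρ = 0.590 kg/m³.
Level flight ⇒ L = W = m·g = 284000 × 9.81 = 2.786×10^6 N.
Dynamic pressure q = 0.5 × 0.59 × 256² = 19330 Pa.
CL = W/(q·S) = 2.786×10^6 / (19330 × 264) = 0.5459.
CD = 0.0167 + 0.0425 × 0.5459² = 0.02936.
D = q·S·CD = 19330 × 264 × 0.02936 = 1.499×10^5 N

D = 1.5×10^5 N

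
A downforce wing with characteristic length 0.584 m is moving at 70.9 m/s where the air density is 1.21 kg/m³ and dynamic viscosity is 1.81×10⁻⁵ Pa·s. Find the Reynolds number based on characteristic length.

Re = 2.77×10^6

Re = ρ·v·c/μ = 1.21 × 70.9 × 0.584 / (1.81×10⁻⁵) = 2.77×10^6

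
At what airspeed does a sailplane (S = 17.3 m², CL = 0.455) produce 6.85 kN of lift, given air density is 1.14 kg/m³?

v = 39.1 m/s

L = ½ρv²S·CL ⇒ v = √(2L/(ρ·S·CL))
v = √(2 × 6850 / (1.14 × 17.3 × 0.455)) = √1527 = 39.1 m/s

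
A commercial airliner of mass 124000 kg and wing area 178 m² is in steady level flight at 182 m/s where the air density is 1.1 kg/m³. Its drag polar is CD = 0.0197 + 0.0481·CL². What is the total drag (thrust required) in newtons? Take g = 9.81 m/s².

In steady level flight, lift balances weight: W = mg = 124000 × 9.81 = 1.2164×10^6 N.
Dynamic pressure q = 0.5 × 1.1 × 182² = 18220 Pa.
CL = 2W/(ρv²S) = 2×1.2164×10^6/(1.1×182²×178) = 0.3751.
CD = 0.0197 + 0.0481 × 0.3751² = 0.02647.
D = q·S·CD = 18220 × 178 × 0.02647 = 85830 N

D = 85800 N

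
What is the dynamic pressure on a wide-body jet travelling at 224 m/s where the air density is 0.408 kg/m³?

q = 10200 Pa

q = ½ρv² = ½ × 0.408 × 224² = 10200 Pa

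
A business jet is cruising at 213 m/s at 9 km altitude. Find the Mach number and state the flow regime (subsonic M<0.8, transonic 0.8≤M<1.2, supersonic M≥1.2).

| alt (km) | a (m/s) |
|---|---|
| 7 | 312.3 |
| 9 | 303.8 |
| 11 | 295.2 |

At 9 km, from the table: a = 303.8 m/s.
M = v/a = 213 / 303.8 = 0.701
M = 0.701 → subsonic.

M = 0.701 (subsonic)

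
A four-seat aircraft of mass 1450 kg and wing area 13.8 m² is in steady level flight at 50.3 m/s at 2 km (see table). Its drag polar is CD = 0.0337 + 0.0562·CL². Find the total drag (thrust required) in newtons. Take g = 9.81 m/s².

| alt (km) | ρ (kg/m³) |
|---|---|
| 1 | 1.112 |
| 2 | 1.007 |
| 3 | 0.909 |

At 2 km, from the table: ρ = 1.007 kg/m³.
In steady level flight, lift balances weight: W = mg = 1450 × 9.81 = 14224 N.
Dynamic pressure q = 0.5 × 1.007 × 50.3² = 1274 Pa.
Required CL = L/(qS) = 14224/(1274·13.8) = 0.8091.
CD = 0.0337 + 0.0562 × 0.8091² = 0.07049.
D = q·S·CD = 1274 × 13.8 × 0.07049 = 1239 N

D = 1240 N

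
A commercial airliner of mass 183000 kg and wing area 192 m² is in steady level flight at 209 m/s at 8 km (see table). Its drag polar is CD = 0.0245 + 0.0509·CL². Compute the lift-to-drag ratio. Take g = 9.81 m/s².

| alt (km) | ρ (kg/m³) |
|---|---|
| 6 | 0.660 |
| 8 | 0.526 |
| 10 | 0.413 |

At 8 km, from the table: ρ = 0.526 kg/m³.
Level flight ⇒ L = W = m·g = 183000 × 9.81 = 1.7952×10^6 N.
Dynamic pressure q = 0.5 × 0.526 × 209² = 11490 Pa.
CL = W/(q·S) = 1.7952×10^6 / (11490 × 192) = 0.8139.
CD = 0.0245 + 0.0509 × 0.8139² = 0.05822.
L/D = CL/CD = 0.8139 / 0.05822 = 14

L/D = 14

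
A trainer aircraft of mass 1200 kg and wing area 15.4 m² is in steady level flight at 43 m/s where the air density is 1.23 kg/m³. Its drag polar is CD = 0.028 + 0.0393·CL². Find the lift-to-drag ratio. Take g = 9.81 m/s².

Weight W = mg = 1200 × 9.81 = 11772 N; in level flight L = W.
Dynamic pressure q = 0.5 × 1.23 × 43² = 1137 Pa.
Required CL = L/(qS) = 11772/(1137·15.4) = 0.6722.
CD = 0.028 + 0.0393 × 0.6722² = 0.04576.
L/D = CL/CD = 0.6722 / 0.04576 = 14.7

L/D = 14.7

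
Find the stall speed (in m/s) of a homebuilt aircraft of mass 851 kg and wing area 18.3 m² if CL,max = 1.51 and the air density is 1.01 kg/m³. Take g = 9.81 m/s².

V_stall = 24.5 m/s

Weight W = mg = 851 × 9.81 = 8348 N.
From L = ½ρV²S·CL,max = W: V_stall = √(2W/(ρSCL,max)) = √(2·8348/(1.01·18.3·1.51))
V_stall = √598.2 = 24.5 m/s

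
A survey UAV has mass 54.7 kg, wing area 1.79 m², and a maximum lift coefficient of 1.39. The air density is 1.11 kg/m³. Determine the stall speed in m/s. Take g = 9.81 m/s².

Stall occurs when L = W at CL,max. W = mg = 54.7 × 9.81 = 536.6 N.
From L = ½ρV²S·CL,max = W: V_stall = √(2W/(ρSCL,max)) = √(2·536.6/(1.11·1.79·1.39))
V_stall = √388.6 = 19.7 m/s

V_stall = 19.7 m/s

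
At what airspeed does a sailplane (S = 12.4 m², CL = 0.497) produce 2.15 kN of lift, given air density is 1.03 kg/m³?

v = 26 m/s

L = ½ρv²S·CL ⇒ v = √(2L/(ρ·S·CL))
v = √(2 × 2150 / (1.03 × 12.4 × 0.497)) = √677.4 = 26 m/s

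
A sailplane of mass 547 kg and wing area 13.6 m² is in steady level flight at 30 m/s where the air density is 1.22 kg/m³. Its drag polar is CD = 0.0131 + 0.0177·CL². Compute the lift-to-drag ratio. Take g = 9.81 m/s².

L/D = 32.3

Weight W = mg = 547 × 9.81 = 5366.1 N; in level flight L = W.
Dynamic pressure q = 0.5 × 1.22 × 30² = 549 Pa.
Required CL = L/(qS) = 5366.1/(549·13.6) = 0.7187.
CD = 0.0131 + 0.0177 × 0.7187² = 0.02224.
L/D = CL/CD = 0.7187 / 0.02224 = 32.3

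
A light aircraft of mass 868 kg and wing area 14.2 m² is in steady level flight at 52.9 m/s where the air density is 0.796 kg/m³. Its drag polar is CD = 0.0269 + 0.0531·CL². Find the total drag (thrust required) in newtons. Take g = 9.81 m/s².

D = 669 N

Level flight ⇒ L = W = m·g = 868 × 9.81 = 8515.1 N.
q = ½ρv² = ½ × 0.796 × 52.9² = 1114 Pa.
CL = W/(q·S) = 8515.1 / (1114 × 14.2) = 0.5384.
CD = 0.0269 + 0.0531 × 0.5384² = 0.04229.
D = q·S·CD = 1114 × 14.2 × 0.04229 = 668.9 N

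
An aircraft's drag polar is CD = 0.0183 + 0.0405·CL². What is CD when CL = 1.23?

CD = 0.0183 + 0.0405 × 1.23² = 0.0183 + 0.06127 = 0.0796

CD = 0.0796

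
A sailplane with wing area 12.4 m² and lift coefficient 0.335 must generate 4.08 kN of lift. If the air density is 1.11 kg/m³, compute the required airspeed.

L = ½ρv²S·CL ⇒ v = √(2L/(ρ·S·CL))
v = √(2 × 4080 / (1.11 × 12.4 × 0.335)) = √1770 = 42.1 m/s

v = 42.1 m/s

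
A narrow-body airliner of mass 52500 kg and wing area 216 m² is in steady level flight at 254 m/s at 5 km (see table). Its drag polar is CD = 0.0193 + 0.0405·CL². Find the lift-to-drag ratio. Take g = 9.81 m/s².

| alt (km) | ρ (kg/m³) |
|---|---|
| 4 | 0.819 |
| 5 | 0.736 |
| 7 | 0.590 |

At 5 km, from the table: ρ = 0.736 kg/m³.
Weight W = mg = 52500 × 9.81 = 5.1502×10^5 N; in level flight L = W.
Dynamic pressure q = 0.5 × 0.736 × 254² = 23740 Pa.
CL = 2W/(ρv²S) = 2×5.1502×10^5/(0.736×254²×216) = 0.1004.
CD = 0.0193 + 0.0405 × 0.1004² = 0.01971.
L/D = CL/CD = 0.1004 / 0.01971 = 5.1

L/D = 5.1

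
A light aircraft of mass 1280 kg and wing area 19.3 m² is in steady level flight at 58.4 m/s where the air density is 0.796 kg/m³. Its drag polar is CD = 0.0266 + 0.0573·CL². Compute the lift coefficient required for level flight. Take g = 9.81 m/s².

In steady level flight, lift balances weight: W = mg = 1280 × 9.81 = 12557 N.
q = ½ρv² = ½ × 0.796 × 58.4² = 1357 Pa.
Required CL = L/(qS) = 12557/(1357·19.3) = 0.4793.

CL = 0.479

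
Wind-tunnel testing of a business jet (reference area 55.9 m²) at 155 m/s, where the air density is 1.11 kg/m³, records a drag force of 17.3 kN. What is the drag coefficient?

From D = ½ρv²S·CD, rearranging gives CD = 2D/(ρv²S).
CD = 2 × 17300 / (1.11 × 155² × 55.9) = 0.0232

CD = 0.0232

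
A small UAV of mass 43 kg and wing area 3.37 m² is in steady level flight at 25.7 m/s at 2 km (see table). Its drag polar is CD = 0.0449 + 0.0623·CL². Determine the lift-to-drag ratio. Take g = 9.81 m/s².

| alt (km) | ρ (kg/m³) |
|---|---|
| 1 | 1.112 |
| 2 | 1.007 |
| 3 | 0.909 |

At 2 km, from the table: ρ = 1.007 kg/m³.
In steady level flight, lift balances weight: W = mg = 43 × 9.81 = 421.83 N.
q = ½ρv² = ½ × 1.007 × 25.7² = 332.6 Pa.
CL = W/(q·S) = 421.83 / (332.6 × 3.37) = 0.3764.
CD = 0.0449 + 0.0623 × 0.3764² = 0.05373.
L/D = CL/CD = 0.3764 / 0.05373 = 7.01

L/D = 7.01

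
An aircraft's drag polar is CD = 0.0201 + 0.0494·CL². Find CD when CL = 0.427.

CD = 0.0201 + 0.0494 × 0.427² = 0.0201 + 0.009007 = 0.0291

CD = 0.0291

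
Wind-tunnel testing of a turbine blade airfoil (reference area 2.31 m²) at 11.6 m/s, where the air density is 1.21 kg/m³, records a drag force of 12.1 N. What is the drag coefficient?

CD = 0.0643

From D = ½ρv²S·CD, rearranging gives CD = 2D/(ρv²S).
CD = 2 × 12.1 / (1.21 × 11.6² × 2.31) = 0.0643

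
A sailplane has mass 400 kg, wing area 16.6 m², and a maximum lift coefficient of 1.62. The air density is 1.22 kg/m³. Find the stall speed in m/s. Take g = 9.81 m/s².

Weight W = mg = 400 × 9.81 = 3924 N.
V_stall = √(2W/(ρ·S·CL,max)) = √(2 × 3924 / (1.22 × 16.6 × 1.62))
V_stall = √239.2 = 15.5 m/s

V_stall = 15.5 m/s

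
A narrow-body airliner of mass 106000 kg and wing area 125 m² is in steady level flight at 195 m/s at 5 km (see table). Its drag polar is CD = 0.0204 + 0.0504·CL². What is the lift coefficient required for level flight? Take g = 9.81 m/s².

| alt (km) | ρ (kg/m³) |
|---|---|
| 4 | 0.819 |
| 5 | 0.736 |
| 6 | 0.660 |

CL = 0.594

At 5 km, from the table: ρ = 0.736 kg/m³.
Weight W = mg = 106000 × 9.81 = 1.0399×10^6 N; in level flight L = W.
q = ½ρv² = ½ × 0.736 × 195² = 13990 Pa.
Required CL = L/(qS) = 1.0399×10^6/(13990·125) = 0.5945.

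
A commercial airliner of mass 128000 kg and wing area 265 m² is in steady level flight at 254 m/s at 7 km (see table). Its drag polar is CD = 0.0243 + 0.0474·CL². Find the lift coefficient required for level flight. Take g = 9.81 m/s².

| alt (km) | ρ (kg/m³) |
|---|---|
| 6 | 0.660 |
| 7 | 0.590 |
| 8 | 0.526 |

CL = 0.249

At 7 km, from the table: ρ = 0.590 kg/m³.
Level flight ⇒ L = W = m·g = 128000 × 9.81 = 1.2557×10^6 N.
q = ½ρv² = ½ × 0.59 × 254² = 19030 Pa.
CL = 2W/(ρv²S) = 2×1.2557×10^6/(0.59×254²×265) = 0.249.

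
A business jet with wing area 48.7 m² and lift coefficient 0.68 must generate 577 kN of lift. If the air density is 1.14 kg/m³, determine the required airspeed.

L = ½ρv²S·CL ⇒ v = √(2L/(ρ·S·CL))
v = √(2 × 5.77×10^5 / (1.14 × 48.7 × 0.68)) = √30570 = 175 m/s

v = 175 m/s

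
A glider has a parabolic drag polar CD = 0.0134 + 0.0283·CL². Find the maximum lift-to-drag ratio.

(L/D)max = 25.7

For CD = CD0 + K·CL², (L/D)max occurs at CL* = √(CD0/K) and equals 1/(2√(K·CD0)).
(L/D)max = 1/(2√(0.0283 × 0.0134)) = 1/(2 × 0.01947) = 25.7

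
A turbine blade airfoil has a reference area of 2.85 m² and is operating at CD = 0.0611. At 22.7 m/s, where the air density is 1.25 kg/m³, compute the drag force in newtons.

D = ½ρv²S·CD = ½ × 1.25 × 22.7² × 2.85 × 0.0611 = 56.1 N

D = 56.1 N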